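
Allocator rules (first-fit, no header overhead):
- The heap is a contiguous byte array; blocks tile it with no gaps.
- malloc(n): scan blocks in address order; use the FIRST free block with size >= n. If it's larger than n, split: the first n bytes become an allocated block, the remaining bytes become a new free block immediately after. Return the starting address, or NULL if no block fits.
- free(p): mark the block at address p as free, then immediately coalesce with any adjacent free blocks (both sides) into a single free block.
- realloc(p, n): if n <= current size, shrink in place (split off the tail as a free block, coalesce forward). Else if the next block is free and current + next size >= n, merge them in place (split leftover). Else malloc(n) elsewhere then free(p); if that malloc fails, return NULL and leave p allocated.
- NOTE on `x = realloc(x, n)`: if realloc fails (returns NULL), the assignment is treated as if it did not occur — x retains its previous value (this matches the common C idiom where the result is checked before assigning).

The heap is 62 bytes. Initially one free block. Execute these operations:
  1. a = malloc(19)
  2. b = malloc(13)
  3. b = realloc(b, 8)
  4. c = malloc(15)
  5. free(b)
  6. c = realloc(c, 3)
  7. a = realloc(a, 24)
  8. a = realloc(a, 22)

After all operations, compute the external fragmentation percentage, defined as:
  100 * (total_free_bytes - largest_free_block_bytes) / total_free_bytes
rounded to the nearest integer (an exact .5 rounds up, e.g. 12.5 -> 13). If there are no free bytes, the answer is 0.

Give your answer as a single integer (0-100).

Op 1: a = malloc(19) -> a = 0; heap: [0-18 ALLOC][19-61 FREE]
Op 2: b = malloc(13) -> b = 19; heap: [0-18 ALLOC][19-31 ALLOC][32-61 FREE]
Op 3: b = realloc(b, 8) -> b = 19; heap: [0-18 ALLOC][19-26 ALLOC][27-61 FREE]
Op 4: c = malloc(15) -> c = 27; heap: [0-18 ALLOC][19-26 ALLOC][27-41 ALLOC][42-61 FREE]
Op 5: free(b) -> (freed b); heap: [0-18 ALLOC][19-26 FREE][27-41 ALLOC][42-61 FREE]
Op 6: c = realloc(c, 3) -> c = 27; heap: [0-18 ALLOC][19-26 FREE][27-29 ALLOC][30-61 FREE]
Op 7: a = realloc(a, 24) -> a = 0; heap: [0-23 ALLOC][24-26 FREE][27-29 ALLOC][30-61 FREE]
Op 8: a = realloc(a, 22) -> a = 0; heap: [0-21 ALLOC][22-26 FREE][27-29 ALLOC][30-61 FREE]
Free blocks: [5 32] total_free=37 largest=32 -> 100*(37-32)/37 = 500/37 ≈ 13.514 -> rounds to 14

Answer: 14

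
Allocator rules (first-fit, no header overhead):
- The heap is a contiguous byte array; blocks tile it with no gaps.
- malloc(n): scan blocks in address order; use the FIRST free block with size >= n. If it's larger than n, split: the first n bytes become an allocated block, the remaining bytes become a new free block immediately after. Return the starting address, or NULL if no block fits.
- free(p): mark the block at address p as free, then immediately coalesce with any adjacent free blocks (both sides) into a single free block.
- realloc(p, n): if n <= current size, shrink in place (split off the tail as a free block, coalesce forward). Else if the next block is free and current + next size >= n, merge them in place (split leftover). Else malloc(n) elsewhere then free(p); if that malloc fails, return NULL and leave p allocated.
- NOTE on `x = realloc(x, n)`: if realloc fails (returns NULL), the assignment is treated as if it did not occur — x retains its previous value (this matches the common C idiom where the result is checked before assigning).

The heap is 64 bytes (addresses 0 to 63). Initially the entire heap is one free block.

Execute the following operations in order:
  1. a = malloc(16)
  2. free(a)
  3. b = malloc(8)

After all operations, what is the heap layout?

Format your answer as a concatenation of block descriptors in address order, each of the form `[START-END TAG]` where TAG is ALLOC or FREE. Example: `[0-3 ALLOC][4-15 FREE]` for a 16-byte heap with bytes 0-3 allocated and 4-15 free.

Answer: [0-7 ALLOC][8-63 FREE]

Derivation:
Op 1: a = malloc(16) -> a = 0; heap: [0-15 ALLOC][16-63 FREE]
Op 2: free(a) -> (freed a); heap: [0-63 FREE]
Op 3: b = malloc(8) -> b = 0; heap: [0-7 ALLOC][8-63 FREE]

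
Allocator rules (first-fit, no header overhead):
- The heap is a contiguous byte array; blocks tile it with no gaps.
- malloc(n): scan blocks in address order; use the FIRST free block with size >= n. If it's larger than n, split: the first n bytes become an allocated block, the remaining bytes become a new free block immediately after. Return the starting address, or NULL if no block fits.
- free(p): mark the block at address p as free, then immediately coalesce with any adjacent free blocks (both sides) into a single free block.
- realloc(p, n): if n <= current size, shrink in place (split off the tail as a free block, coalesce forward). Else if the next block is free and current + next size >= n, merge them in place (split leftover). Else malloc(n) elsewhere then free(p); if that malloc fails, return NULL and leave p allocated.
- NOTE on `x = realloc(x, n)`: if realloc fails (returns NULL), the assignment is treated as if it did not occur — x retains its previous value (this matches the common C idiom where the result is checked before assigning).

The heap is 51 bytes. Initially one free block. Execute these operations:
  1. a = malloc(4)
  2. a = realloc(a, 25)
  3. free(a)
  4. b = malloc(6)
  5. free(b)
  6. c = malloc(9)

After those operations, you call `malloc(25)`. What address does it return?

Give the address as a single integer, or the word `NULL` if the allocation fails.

Op 1: a = malloc(4) -> a = 0; heap: [0-3 ALLOC][4-50 FREE]
Op 2: a = realloc(a, 25) -> a = 0; heap: [0-24 ALLOC][25-50 FREE]
Op 3: free(a) -> (freed a); heap: [0-50 FREE]
Op 4: b = malloc(6) -> b = 0; heap: [0-5 ALLOC][6-50 FREE]
Op 5: free(b) -> (freed b); heap: [0-50 FREE]
Op 6: c = malloc(9) -> c = 0; heap: [0-8 ALLOC][9-50 FREE]
malloc(25): first-fit scan over [0-8 ALLOC][9-50 FREE] -> 9

Answer: 9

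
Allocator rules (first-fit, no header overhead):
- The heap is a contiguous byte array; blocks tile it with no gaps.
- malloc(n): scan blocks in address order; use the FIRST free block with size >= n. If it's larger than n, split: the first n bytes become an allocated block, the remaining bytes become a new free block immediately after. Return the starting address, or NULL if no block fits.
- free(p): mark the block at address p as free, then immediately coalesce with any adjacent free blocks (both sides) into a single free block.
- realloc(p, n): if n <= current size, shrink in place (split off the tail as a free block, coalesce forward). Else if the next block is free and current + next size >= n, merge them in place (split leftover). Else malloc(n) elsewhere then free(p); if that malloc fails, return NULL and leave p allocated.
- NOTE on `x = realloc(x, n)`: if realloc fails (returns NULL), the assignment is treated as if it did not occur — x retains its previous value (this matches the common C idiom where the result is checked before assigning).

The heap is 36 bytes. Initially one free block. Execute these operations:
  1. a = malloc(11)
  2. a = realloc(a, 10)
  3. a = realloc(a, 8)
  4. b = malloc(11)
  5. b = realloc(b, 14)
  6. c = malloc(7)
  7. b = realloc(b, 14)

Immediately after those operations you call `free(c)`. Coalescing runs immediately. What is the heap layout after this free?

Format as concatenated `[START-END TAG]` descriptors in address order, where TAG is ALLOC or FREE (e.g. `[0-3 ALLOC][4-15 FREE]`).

Answer: [0-7 ALLOC][8-21 ALLOC][22-35 FREE]

Derivation:
Op 1: a = malloc(11) -> a = 0; heap: [0-10 ALLOC][11-35 FREE]
Op 2: a = realloc(a, 10) -> a = 0; heap: [0-9 ALLOC][10-35 FREE]
Op 3: a = realloc(a, 8) -> a = 0; heap: [0-7 ALLOC][8-35 FREE]
Op 4: b = malloc(11) -> b = 8; heap: [0-7 ALLOC][8-18 ALLOC][19-35 FREE]
Op 5: b = realloc(b, 14) -> b = 8; heap: [0-7 ALLOC][8-21 ALLOC][22-35 FREE]
Op 6: c = malloc(7) -> c = 22; heap: [0-7 ALLOC][8-21 ALLOC][22-28 ALLOC][29-35 FREE]
Op 7: b = realloc(b, 14) -> b = 8; heap: [0-7 ALLOC][8-21 ALLOC][22-28 ALLOC][29-35 FREE]
free(c): c = 22 -> block [22-28 ALLOC]; mark free, coalesce with adjacent free neighbors -> [0-7 ALLOC][8-21 ALLOC][22-35 FREE]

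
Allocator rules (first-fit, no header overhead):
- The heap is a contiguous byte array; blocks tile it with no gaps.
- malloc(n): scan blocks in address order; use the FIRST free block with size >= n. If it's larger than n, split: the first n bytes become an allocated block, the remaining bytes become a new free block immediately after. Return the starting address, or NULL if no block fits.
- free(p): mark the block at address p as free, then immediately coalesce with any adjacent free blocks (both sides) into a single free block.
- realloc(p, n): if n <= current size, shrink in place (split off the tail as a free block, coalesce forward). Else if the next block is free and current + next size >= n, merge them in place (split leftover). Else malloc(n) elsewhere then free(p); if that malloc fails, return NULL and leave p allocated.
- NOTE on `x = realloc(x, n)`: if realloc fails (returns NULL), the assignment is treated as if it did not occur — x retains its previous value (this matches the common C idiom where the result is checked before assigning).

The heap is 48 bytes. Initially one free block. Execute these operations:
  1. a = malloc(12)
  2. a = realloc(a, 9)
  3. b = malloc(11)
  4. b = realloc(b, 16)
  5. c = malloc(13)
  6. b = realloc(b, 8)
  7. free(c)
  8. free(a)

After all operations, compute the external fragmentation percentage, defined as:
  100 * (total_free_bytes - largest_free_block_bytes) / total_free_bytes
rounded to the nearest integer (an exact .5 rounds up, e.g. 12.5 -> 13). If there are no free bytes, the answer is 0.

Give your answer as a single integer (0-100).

Answer: 23

Derivation:
Op 1: a = malloc(12) -> a = 0; heap: [0-11 ALLOC][12-47 FREE]
Op 2: a = realloc(a, 9) -> a = 0; heap: [0-8 ALLOC][9-47 FREE]
Op 3: b = malloc(11) -> b = 9; heap: [0-8 ALLOC][9-19 ALLOC][20-47 FREE]
Op 4: b = realloc(b, 16) -> b = 9; heap: [0-8 ALLOC][9-24 ALLOC][25-47 FREE]
Op 5: c = malloc(13) -> c = 25; heap: [0-8 ALLOC][9-24 ALLOC][25-37 ALLOC][38-47 FREE]
Op 6: b = realloc(b, 8) -> b = 9; heap: [0-8 ALLOC][9-16 ALLOC][17-24 FREE][25-37 ALLOC][38-47 FREE]
Op 7: free(c) -> (freed c); heap: [0-8 ALLOC][9-16 ALLOC][17-47 FREE]
Op 8: free(a) -> (freed a); heap: [0-8 FREE][9-16 ALLOC][17-47 FREE]
Free blocks: [9 31] total_free=40 largest=31 -> 100*(40-31)/40 = 900/40 = 22.5 -> rounds to 23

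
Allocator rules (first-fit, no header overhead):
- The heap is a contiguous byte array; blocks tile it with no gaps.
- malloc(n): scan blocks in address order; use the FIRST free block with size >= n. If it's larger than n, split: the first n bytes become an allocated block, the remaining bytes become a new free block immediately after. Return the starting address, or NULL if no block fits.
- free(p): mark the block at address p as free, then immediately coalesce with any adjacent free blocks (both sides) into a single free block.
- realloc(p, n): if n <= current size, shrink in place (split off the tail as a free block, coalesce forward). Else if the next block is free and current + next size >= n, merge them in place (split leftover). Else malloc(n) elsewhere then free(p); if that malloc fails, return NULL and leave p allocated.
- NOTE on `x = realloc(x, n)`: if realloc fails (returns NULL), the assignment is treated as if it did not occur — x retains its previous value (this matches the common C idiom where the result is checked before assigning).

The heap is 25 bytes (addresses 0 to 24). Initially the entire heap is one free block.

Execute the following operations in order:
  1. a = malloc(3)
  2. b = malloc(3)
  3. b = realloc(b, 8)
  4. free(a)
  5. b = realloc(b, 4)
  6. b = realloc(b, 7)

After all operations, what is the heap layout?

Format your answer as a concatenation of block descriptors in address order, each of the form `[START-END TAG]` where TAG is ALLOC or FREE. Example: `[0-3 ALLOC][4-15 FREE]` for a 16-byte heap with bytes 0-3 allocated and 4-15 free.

Answer: [0-2 FREE][3-9 ALLOC][10-24 FREE]

Derivation:
Op 1: a = malloc(3) -> a = 0; heap: [0-2 ALLOC][3-24 FREE]
Op 2: b = malloc(3) -> b = 3; heap: [0-2 ALLOC][3-5 ALLOC][6-24 FREE]
Op 3: b = realloc(b, 8) -> b = 3; heap: [0-2 ALLOC][3-10 ALLOC][11-24 FREE]
Op 4: free(a) -> (freed a); heap: [0-2 FREE][3-10 ALLOC][11-24 FREE]
Op 5: b = realloc(b, 4) -> b = 3; heap: [0-2 FREE][3-6 ALLOC][7-24 FREE]
Op 6: b = realloc(b, 7) -> b = 3; heap: [0-2 FREE][3-9 ALLOC][10-24 FREE]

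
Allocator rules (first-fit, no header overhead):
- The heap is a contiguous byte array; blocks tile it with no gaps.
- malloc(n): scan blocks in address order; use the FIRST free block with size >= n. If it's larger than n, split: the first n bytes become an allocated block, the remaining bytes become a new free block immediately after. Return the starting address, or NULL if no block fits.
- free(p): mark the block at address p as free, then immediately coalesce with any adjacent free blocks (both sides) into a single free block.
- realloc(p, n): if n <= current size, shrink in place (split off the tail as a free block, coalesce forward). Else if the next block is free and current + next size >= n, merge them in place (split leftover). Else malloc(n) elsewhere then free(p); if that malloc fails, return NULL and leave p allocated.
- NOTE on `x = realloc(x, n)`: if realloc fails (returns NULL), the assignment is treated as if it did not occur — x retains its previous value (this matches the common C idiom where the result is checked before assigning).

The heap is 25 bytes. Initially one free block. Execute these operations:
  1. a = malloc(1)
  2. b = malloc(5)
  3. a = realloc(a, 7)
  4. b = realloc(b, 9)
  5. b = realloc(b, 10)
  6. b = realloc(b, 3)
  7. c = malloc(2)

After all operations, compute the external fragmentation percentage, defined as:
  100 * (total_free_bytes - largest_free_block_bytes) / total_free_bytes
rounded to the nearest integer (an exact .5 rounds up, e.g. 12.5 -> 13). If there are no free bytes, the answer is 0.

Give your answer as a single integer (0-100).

Answer: 31

Derivation:
Op 1: a = malloc(1) -> a = 0; heap: [0-0 ALLOC][1-24 FREE]
Op 2: b = malloc(5) -> b = 1; heap: [0-0 ALLOC][1-5 ALLOC][6-24 FREE]
Op 3: a = realloc(a, 7) -> a = 6; heap: [0-0 FREE][1-5 ALLOC][6-12 ALLOC][13-24 FREE]
Op 4: b = realloc(b, 9) -> b = 13; heap: [0-5 FREE][6-12 ALLOC][13-21 ALLOC][22-24 FREE]
Op 5: b = realloc(b, 10) -> b = 13; heap: [0-5 FREE][6-12 ALLOC][13-22 ALLOC][23-24 FREE]
Op 6: b = realloc(b, 3) -> b = 13; heap: [0-5 FREE][6-12 ALLOC][13-15 ALLOC][16-24 FREE]
Op 7: c = malloc(2) -> c = 0; heap: [0-1 ALLOC][2-5 FREE][6-12 ALLOC][13-15 ALLOC][16-24 FREE]
Free blocks: [4 9] total_free=13 largest=9 -> 100*(13-9)/13 = 400/13 ≈ 30.769 -> rounds to 31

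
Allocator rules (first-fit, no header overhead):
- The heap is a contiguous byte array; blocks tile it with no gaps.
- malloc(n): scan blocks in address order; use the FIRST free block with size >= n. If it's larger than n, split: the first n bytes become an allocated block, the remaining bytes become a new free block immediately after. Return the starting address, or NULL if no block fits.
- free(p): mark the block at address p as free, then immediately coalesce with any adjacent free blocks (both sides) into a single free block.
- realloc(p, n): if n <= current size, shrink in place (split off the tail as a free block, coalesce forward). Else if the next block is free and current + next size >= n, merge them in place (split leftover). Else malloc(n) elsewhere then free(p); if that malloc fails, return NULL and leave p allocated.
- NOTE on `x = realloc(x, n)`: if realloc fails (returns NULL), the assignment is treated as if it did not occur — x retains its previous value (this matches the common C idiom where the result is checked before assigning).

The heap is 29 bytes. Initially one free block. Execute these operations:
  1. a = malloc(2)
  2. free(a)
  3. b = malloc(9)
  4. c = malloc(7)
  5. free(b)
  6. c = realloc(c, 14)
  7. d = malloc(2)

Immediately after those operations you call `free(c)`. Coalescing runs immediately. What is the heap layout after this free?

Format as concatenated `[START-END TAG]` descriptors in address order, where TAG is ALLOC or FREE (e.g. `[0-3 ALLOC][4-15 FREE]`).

Op 1: a = malloc(2) -> a = 0; heap: [0-1 ALLOC][2-28 FREE]
Op 2: free(a) -> (freed a); heap: [0-28 FREE]
Op 3: b = malloc(9) -> b = 0; heap: [0-8 ALLOC][9-28 FREE]
Op 4: c = malloc(7) -> c = 9; heap: [0-8 ALLOC][9-15 ALLOC][16-28 FREE]
Op 5: free(b) -> (freed b); heap: [0-8 FREE][9-15 ALLOC][16-28 FREE]
Op 6: c = realloc(c, 14) -> c = 9; heap: [0-8 FREE][9-22 ALLOC][23-28 FREE]
Op 7: d = malloc(2) -> d = 0; heap: [0-1 ALLOC][2-8 FREE][9-22 ALLOC][23-28 FREE]
free(c): c = 9 -> block [9-22 ALLOC]; mark free, coalesce with adjacent free neighbors -> [0-1 ALLOC][2-28 FREE]

Answer: [0-1 ALLOC][2-28 FREE]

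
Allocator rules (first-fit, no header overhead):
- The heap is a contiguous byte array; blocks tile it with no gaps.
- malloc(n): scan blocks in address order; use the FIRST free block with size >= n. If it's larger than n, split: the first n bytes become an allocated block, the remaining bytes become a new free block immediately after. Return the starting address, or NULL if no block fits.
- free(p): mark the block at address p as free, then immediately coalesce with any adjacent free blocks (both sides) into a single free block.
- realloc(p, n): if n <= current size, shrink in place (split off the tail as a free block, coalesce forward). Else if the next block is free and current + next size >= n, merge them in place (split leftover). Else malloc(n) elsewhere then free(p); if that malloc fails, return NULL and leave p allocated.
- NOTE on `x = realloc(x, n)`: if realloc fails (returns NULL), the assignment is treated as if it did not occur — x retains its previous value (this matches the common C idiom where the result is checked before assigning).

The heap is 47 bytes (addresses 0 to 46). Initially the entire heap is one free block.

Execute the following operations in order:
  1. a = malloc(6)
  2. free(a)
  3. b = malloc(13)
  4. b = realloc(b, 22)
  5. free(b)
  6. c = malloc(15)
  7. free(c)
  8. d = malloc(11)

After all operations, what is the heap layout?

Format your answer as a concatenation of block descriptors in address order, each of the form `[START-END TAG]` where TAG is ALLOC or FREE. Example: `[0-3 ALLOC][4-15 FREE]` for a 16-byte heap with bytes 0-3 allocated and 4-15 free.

Op 1: a = malloc(6) -> a = 0; heap: [0-5 ALLOC][6-46 FREE]
Op 2: free(a) -> (freed a); heap: [0-46 FREE]
Op 3: b = malloc(13) -> b = 0; heap: [0-12 ALLOC][13-46 FREE]
Op 4: b = realloc(b, 22) -> b = 0; heap: [0-21 ALLOC][22-46 FREE]
Op 5: free(b) -> (freed b); heap: [0-46 FREE]
Op 6: c = malloc(15) -> c = 0; heap: [0-14 ALLOC][15-46 FREE]
Op 7: free(c) -> (freed c); heap: [0-46 FREE]
Op 8: d = malloc(11) -> d = 0; heap: [0-10 ALLOC][11-46 FREE]

Answer: [0-10 ALLOC][11-46 FREE]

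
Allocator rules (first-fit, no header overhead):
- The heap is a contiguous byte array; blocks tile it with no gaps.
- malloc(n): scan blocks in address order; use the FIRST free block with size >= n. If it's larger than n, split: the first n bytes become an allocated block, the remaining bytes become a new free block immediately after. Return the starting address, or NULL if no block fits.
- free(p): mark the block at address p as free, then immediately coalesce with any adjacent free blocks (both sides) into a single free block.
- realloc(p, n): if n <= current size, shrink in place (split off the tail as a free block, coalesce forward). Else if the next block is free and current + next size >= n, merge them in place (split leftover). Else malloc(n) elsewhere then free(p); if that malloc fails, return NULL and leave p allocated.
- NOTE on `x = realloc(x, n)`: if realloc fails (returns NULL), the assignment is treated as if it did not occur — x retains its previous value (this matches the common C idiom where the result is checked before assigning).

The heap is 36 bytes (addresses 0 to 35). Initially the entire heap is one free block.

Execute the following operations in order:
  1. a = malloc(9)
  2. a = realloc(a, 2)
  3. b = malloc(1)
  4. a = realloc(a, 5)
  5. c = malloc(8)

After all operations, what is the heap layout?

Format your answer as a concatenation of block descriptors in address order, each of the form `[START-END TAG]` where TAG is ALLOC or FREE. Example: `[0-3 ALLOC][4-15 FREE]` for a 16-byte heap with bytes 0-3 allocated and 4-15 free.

Op 1: a = malloc(9) -> a = 0; heap: [0-8 ALLOC][9-35 FREE]
Op 2: a = realloc(a, 2) -> a = 0; heap: [0-1 ALLOC][2-35 FREE]
Op 3: b = malloc(1) -> b = 2; heap: [0-1 ALLOC][2-2 ALLOC][3-35 FREE]
Op 4: a = realloc(a, 5) -> a = 3; heap: [0-1 FREE][2-2 ALLOC][3-7 ALLOC][8-35 FREE]
Op 5: c = malloc(8) -> c = 8; heap: [0-1 FREE][2-2 ALLOC][3-7 ALLOC][8-15 ALLOC][16-35 FREE]

Answer: [0-1 FREE][2-2 ALLOC][3-7 ALLOC][8-15 ALLOC][16-35 FREE]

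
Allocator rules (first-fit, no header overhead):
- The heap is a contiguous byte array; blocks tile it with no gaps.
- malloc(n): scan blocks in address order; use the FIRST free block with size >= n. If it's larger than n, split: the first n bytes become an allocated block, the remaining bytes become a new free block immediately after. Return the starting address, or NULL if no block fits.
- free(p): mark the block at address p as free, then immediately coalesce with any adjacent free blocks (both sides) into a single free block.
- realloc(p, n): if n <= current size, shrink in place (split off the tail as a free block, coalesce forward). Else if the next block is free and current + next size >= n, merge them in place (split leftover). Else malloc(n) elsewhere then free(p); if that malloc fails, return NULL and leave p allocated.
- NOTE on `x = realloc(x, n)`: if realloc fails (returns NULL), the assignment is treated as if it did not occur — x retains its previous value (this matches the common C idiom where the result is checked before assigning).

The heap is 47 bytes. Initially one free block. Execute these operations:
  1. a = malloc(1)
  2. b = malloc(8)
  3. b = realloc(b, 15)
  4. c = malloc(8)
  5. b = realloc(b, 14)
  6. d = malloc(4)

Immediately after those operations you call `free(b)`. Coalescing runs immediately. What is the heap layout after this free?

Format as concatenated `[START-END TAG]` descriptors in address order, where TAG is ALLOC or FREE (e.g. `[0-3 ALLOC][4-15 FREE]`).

Op 1: a = malloc(1) -> a = 0; heap: [0-0 ALLOC][1-46 FREE]
Op 2: b = malloc(8) -> b = 1; heap: [0-0 ALLOC][1-8 ALLOC][9-46 FREE]
Op 3: b = realloc(b, 15) -> b = 1; heap: [0-0 ALLOC][1-15 ALLOC][16-46 FREE]
Op 4: c = malloc(8) -> c = 16; heap: [0-0 ALLOC][1-15 ALLOC][16-23 ALLOC][24-46 FREE]
Op 5: b = realloc(b, 14) -> b = 1; heap: [0-0 ALLOC][1-14 ALLOC][15-15 FREE][16-23 ALLOC][24-46 FREE]
Op 6: d = malloc(4) -> d = 24; heap: [0-0 ALLOC][1-14 ALLOC][15-15 FREE][16-23 ALLOC][24-27 ALLOC][28-46 FREE]
free(b): b = 1 -> block [1-14 ALLOC]; mark free, coalesce with adjacent free neighbors -> [0-0 ALLOC][1-15 FREE][16-23 ALLOC][24-27 ALLOC][28-46 FREE]

Answer: [0-0 ALLOC][1-15 FREE][16-23 ALLOC][24-27 ALLOC][28-46 FREE]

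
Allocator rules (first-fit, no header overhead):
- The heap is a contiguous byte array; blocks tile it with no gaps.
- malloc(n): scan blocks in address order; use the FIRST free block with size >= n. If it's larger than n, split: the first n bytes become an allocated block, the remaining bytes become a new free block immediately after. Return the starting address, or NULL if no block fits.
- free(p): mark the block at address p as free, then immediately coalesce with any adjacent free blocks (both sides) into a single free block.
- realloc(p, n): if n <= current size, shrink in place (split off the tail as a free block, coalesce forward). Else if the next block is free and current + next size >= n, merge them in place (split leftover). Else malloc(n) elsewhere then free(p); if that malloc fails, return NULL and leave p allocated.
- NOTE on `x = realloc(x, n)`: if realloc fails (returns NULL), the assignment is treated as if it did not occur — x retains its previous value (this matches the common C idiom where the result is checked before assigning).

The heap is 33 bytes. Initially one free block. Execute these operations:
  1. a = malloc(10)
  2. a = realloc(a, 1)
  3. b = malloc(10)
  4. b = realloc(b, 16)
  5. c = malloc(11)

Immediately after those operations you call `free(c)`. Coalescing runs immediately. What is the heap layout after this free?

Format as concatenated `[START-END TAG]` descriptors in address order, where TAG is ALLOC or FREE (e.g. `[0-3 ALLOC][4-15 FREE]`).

Op 1: a = malloc(10) -> a = 0; heap: [0-9 ALLOC][10-32 FREE]
Op 2: a = realloc(a, 1) -> a = 0; heap: [0-0 ALLOC][1-32 FREE]
Op 3: b = malloc(10) -> b = 1; heap: [0-0 ALLOC][1-10 ALLOC][11-32 FREE]
Op 4: b = realloc(b, 16) -> b = 1; heap: [0-0 ALLOC][1-16 ALLOC][17-32 FREE]
Op 5: c = malloc(11) -> c = 17; heap: [0-0 ALLOC][1-16 ALLOC][17-27 ALLOC][28-32 FREE]
free(c): c = 17 -> block [17-27 ALLOC]; mark free, coalesce with adjacent free neighbors -> [0-0 ALLOC][1-16 ALLOC][17-32 FREE]

Answer: [0-0 ALLOC][1-16 ALLOC][17-32 FREE]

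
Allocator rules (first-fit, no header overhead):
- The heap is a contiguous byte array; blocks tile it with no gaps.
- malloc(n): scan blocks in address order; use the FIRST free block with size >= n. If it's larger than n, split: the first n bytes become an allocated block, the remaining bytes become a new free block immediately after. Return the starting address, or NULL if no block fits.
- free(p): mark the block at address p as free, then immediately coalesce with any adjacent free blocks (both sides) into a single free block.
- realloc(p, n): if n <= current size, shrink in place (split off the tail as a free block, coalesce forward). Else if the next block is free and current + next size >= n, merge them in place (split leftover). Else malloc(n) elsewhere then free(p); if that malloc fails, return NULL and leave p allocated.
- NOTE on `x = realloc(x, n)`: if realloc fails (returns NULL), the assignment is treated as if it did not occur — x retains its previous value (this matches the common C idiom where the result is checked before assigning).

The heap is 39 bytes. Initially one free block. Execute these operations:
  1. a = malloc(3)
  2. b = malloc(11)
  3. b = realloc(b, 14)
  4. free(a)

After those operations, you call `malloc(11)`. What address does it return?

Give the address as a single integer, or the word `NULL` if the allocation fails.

Op 1: a = malloc(3) -> a = 0; heap: [0-2 ALLOC][3-38 FREE]
Op 2: b = malloc(11) -> b = 3; heap: [0-2 ALLOC][3-13 ALLOC][14-38 FREE]
Op 3: b = realloc(b, 14) -> b = 3; heap: [0-2 ALLOC][3-16 ALLOC][17-38 FREE]
Op 4: free(a) -> (freed a); heap: [0-2 FREE][3-16 ALLOC][17-38 FREE]
malloc(11): first-fit scan over [0-2 FREE][3-16 ALLOC][17-38 FREE] -> 17

Answer: 17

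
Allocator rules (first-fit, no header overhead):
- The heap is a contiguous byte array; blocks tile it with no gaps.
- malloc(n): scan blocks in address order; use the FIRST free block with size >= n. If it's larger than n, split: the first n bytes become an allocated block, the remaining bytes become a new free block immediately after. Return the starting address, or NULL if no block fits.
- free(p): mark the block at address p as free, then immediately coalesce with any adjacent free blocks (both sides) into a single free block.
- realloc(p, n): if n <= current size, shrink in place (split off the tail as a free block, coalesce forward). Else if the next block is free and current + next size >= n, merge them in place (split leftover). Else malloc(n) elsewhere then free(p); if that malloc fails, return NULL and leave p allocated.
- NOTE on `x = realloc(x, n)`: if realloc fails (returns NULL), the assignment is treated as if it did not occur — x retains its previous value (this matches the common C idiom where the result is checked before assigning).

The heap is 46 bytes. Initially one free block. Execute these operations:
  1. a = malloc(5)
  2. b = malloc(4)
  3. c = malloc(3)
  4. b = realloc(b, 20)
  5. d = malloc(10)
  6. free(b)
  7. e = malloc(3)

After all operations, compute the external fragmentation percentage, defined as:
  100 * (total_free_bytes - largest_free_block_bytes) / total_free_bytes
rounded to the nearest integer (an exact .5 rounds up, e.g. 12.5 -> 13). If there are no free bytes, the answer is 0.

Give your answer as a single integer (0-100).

Answer: 20

Derivation:
Op 1: a = malloc(5) -> a = 0; heap: [0-4 ALLOC][5-45 FREE]
Op 2: b = malloc(4) -> b = 5; heap: [0-4 ALLOC][5-8 ALLOC][9-45 FREE]
Op 3: c = malloc(3) -> c = 9; heap: [0-4 ALLOC][5-8 ALLOC][9-11 ALLOC][12-45 FREE]
Op 4: b = realloc(b, 20) -> b = 12; heap: [0-4 ALLOC][5-8 FREE][9-11 ALLOC][12-31 ALLOC][32-45 FREE]
Op 5: d = malloc(10) -> d = 32; heap: [0-4 ALLOC][5-8 FREE][9-11 ALLOC][12-31 ALLOC][32-41 ALLOC][42-45 FREE]
Op 6: free(b) -> (freed b); heap: [0-4 ALLOC][5-8 FREE][9-11 ALLOC][12-31 FREE][32-41 ALLOC][42-45 FREE]
Op 7: e = malloc(3) -> e = 5; heap: [0-4 ALLOC][5-7 ALLOC][8-8 FREE][9-11 ALLOC][12-31 FREE][32-41 ALLOC][42-45 FREE]
Free blocks: [1 20 4] total_free=25 largest=20 -> 100*(25-20)/25 = 500/25 = 20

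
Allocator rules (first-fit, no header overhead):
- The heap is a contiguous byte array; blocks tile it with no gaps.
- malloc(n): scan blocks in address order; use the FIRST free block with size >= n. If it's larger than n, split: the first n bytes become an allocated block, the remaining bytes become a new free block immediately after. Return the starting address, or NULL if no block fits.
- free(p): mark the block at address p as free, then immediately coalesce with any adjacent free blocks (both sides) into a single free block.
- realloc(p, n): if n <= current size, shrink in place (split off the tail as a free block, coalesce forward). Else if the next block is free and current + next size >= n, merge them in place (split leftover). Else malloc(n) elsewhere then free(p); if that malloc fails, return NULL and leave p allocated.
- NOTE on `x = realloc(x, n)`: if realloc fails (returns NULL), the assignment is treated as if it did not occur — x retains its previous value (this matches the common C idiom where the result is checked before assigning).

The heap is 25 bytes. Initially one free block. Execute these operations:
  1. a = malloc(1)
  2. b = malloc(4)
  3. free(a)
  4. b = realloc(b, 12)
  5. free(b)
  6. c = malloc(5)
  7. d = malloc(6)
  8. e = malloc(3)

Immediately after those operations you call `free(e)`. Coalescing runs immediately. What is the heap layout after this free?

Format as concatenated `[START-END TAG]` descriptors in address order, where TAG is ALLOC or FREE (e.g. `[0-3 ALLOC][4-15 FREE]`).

Answer: [0-4 ALLOC][5-10 ALLOC][11-24 FREE]

Derivation:
Op 1: a = malloc(1) -> a = 0; heap: [0-0 ALLOC][1-24 FREE]
Op 2: b = malloc(4) -> b = 1; heap: [0-0 ALLOC][1-4 ALLOC][5-24 FREE]
Op 3: free(a) -> (freed a); heap: [0-0 FREE][1-4 ALLOC][5-24 FREE]
Op 4: b = realloc(b, 12) -> b = 1; heap: [0-0 FREE][1-12 ALLOC][13-24 FREE]
Op 5: free(b) -> (freed b); heap: [0-24 FREE]
Op 6: c = malloc(5) -> c = 0; heap: [0-4 ALLOC][5-24 FREE]
Op 7: d = malloc(6) -> d = 5; heap: [0-4 ALLOC][5-10 ALLOC][11-24 FREE]
Op 8: e = malloc(3) -> e = 11; heap: [0-4 ALLOC][5-10 ALLOC][11-13 ALLOC][14-24 FREE]
free(e): e = 11 -> block [11-13 ALLOC]; mark free, coalesce with adjacent free neighbors -> [0-4 ALLOC][5-10 ALLOC][11-24 FREE]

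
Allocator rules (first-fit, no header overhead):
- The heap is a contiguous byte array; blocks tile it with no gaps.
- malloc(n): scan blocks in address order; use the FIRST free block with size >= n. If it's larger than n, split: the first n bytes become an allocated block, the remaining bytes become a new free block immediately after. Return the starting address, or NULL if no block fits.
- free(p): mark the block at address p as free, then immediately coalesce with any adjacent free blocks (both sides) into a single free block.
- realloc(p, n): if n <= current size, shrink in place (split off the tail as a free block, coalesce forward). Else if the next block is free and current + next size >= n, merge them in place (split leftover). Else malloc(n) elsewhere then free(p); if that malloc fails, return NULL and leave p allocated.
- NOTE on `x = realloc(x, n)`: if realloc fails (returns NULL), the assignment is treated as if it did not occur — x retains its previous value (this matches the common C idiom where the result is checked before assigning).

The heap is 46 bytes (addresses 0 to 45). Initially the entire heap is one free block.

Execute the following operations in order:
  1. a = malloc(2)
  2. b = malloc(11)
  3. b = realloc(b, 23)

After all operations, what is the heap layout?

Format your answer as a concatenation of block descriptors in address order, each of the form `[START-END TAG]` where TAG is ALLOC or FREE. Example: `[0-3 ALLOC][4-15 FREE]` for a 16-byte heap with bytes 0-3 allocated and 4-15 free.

Answer: [0-1 ALLOC][2-24 ALLOC][25-45 FREE]

Derivation:
Op 1: a = malloc(2) -> a = 0; heap: [0-1 ALLOC][2-45 FREE]
Op 2: b = malloc(11) -> b = 2; heap: [0-1 ALLOC][2-12 ALLOC][13-45 FREE]
Op 3: b = realloc(b, 23) -> b = 2; heap: [0-1 ALLOC][2-24 ALLOC][25-45 FREE]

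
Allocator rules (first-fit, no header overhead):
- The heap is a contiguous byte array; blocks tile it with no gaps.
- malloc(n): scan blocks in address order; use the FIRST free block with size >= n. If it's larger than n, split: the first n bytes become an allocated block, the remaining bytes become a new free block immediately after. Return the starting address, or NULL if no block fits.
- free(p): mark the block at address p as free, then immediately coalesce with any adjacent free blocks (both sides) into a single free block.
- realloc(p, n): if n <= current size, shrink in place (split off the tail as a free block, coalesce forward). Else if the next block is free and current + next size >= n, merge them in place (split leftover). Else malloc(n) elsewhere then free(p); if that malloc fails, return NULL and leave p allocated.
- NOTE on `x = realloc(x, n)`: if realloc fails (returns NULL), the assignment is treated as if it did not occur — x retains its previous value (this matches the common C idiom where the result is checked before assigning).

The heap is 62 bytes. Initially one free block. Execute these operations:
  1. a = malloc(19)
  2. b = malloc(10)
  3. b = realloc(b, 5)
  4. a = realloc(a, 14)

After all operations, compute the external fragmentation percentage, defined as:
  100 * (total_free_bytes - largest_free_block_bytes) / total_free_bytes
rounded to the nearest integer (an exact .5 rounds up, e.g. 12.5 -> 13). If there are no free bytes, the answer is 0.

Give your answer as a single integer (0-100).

Op 1: a = malloc(19) -> a = 0; heap: [0-18 ALLOC][19-61 FREE]
Op 2: b = malloc(10) -> b = 19; heap: [0-18 ALLOC][19-28 ALLOC][29-61 FREE]
Op 3: b = realloc(b, 5) -> b = 19; heap: [0-18 ALLOC][19-23 ALLOC][24-61 FREE]
Op 4: a = realloc(a, 14) -> a = 0; heap: [0-13 ALLOC][14-18 FREE][19-23 ALLOC][24-61 FREE]
Free blocks: [5 38] total_free=43 largest=38 -> 100*(43-38)/43 = 500/43 ≈ 11.628 -> rounds to 12

Answer: 12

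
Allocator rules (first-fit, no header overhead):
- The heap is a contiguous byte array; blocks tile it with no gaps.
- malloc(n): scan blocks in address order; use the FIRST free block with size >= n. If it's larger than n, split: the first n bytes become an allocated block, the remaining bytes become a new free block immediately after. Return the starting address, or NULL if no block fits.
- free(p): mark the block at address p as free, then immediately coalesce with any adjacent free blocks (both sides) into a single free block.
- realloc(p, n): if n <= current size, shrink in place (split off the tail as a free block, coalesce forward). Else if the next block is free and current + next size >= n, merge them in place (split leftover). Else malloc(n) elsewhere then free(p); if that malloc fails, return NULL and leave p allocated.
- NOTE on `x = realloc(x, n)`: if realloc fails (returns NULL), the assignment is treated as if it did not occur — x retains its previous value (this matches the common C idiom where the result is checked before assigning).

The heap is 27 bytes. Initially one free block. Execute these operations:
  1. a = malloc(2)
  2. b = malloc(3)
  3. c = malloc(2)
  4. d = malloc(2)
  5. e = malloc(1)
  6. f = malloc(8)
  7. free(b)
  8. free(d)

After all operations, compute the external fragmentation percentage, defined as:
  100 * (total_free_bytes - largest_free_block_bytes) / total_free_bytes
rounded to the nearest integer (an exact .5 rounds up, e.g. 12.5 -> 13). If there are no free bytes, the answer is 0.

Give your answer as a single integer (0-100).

Answer: 36

Derivation:
Op 1: a = malloc(2) -> a = 0; heap: [0-1 ALLOC][2-26 FREE]
Op 2: b = malloc(3) -> b = 2; heap: [0-1 ALLOC][2-4 ALLOC][5-26 FREE]
Op 3: c = malloc(2) -> c = 5; heap: [0-1 ALLOC][2-4 ALLOC][5-6 ALLOC][7-26 FREE]
Op 4: d = malloc(2) -> d = 7; heap: [0-1 ALLOC][2-4 ALLOC][5-6 ALLOC][7-8 ALLOC][9-26 FREE]
Op 5: e = malloc(1) -> e = 9; heap: [0-1 ALLOC][2-4 ALLOC][5-6 ALLOC][7-8 ALLOC][9-9 ALLOC][10-26 FREE]
Op 6: f = malloc(8) -> f = 10; heap: [0-1 ALLOC][2-4 ALLOC][5-6 ALLOC][7-8 ALLOC][9-9 ALLOC][10-17 ALLOC][18-26 FREE]
Op 7: free(b) -> (freed b); heap: [0-1 ALLOC][2-4 FREE][5-6 ALLOC][7-8 ALLOC][9-9 ALLOC][10-17 ALLOC][18-26 FREE]
Op 8: free(d) -> (freed d); heap: [0-1 ALLOC][2-4 FREE][5-6 ALLOC][7-8 FREE][9-9 ALLOC][10-17 ALLOC][18-26 FREE]
Free blocks: [3 2 9] total_free=14 largest=9 -> 100*(14-9)/14 = 500/14 ≈ 35.714 -> rounds to 36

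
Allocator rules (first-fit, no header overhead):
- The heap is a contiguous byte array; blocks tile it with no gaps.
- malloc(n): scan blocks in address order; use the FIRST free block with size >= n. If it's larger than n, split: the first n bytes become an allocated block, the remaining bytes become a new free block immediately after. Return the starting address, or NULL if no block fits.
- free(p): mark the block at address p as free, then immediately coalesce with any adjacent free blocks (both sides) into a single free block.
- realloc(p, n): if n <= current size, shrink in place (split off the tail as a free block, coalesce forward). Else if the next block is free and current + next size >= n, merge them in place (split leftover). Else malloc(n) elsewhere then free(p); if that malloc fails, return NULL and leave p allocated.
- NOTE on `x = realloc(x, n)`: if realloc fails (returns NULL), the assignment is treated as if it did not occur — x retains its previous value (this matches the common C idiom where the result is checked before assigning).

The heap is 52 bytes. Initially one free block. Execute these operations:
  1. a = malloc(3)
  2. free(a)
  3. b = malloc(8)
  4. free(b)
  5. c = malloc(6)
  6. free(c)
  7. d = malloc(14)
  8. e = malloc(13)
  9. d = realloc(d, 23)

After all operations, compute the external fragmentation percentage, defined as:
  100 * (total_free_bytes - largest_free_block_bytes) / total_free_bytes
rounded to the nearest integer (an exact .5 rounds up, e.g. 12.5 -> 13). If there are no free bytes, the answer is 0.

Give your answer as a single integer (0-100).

Op 1: a = malloc(3) -> a = 0; heap: [0-2 ALLOC][3-51 FREE]
Op 2: free(a) -> (freed a); heap: [0-51 FREE]
Op 3: b = malloc(8) -> b = 0; heap: [0-7 ALLOC][8-51 FREE]
Op 4: free(b) -> (freed b); heap: [0-51 FREE]
Op 5: c = malloc(6) -> c = 0; heap: [0-5 ALLOC][6-51 FREE]
Op 6: free(c) -> (freed c); heap: [0-51 FREE]
Op 7: d = malloc(14) -> d = 0; heap: [0-13 ALLOC][14-51 FREE]
Op 8: e = malloc(13) -> e = 14; heap: [0-13 ALLOC][14-26 ALLOC][27-51 FREE]
Op 9: d = realloc(d, 23) -> d = 27; heap: [0-13 FREE][14-26 ALLOC][27-49 ALLOC][50-51 FREE]
Free blocks: [14 2] total_free=16 largest=14 -> 100*(16-14)/16 = 200/16 = 12.5 -> rounds to 13

Answer: 13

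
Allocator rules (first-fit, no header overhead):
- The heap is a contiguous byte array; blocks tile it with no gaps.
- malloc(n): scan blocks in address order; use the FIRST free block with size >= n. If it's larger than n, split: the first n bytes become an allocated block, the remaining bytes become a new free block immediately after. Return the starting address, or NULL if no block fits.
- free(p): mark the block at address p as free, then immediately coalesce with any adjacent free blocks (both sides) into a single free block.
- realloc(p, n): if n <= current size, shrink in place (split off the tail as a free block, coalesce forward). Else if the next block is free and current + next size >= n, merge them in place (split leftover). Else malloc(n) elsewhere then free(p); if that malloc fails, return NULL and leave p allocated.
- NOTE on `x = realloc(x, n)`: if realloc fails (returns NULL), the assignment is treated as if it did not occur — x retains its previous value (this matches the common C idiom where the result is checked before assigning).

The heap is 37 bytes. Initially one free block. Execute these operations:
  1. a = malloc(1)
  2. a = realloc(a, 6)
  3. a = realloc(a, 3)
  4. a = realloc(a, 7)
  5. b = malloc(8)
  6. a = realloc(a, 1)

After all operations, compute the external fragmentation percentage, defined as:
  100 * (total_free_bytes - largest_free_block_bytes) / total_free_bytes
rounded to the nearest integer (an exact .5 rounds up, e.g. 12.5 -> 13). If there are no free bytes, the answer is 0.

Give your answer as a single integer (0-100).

Answer: 21

Derivation:
Op 1: a = malloc(1) -> a = 0; heap: [0-0 ALLOC][1-36 FREE]
Op 2: a = realloc(a, 6) -> a = 0; heap: [0-5 ALLOC][6-36 FREE]
Op 3: a = realloc(a, 3) -> a = 0; heap: [0-2 ALLOC][3-36 FREE]
Op 4: a = realloc(a, 7) -> a = 0; heap: [0-6 ALLOC][7-36 FREE]
Op 5: b = malloc(8) -> b = 7; heap: [0-6 ALLOC][7-14 ALLOC][15-36 FREE]
Op 6: a = realloc(a, 1) -> a = 0; heap: [0-0 ALLOC][1-6 FREE][7-14 ALLOC][15-36 FREE]
Free blocks: [6 22] total_free=28 largest=22 -> 100*(28-22)/28 = 600/28 ≈ 21.429 -> rounds to 21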